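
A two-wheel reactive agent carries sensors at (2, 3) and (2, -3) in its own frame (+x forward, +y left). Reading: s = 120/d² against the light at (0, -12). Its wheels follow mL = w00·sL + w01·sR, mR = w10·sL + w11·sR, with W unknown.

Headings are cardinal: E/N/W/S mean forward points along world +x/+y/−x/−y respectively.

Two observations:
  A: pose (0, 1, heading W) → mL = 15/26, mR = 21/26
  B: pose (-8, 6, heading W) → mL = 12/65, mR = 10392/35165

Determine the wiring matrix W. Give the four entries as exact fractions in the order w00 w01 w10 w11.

obs A: pose=(0,1,W) → sL=15/13, sR=6/13, mL=15/26, mR=21/26
obs B: pose=(-8,6,W) → sL=24/65, sR=120/541, mL=12/65, mR=10392/35165
sensor matrix S = [[15/13, 6/13], [24/65, 120/541]]; det S = 39096/457145
solve [mL_A; mL_B] = S·[w00; w01] and [mR_A; mR_B] = S·[w10; w11]:
  w00 = 1/2, w01 = 0, w10 = 1/2, w11 = 1/2

1/2 0 1/2 1/2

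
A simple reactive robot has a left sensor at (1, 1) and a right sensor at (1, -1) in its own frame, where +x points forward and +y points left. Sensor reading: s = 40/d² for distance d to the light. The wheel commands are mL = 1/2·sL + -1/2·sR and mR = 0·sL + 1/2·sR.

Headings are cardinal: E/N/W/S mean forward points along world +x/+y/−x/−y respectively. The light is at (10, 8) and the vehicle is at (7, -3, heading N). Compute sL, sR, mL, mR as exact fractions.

left sensor world pos  = (6, -2); dL² = 116
right sensor world pos = (8, -2); dR² = 104
sL = 40/116 = 10/29
sR = 40/104 = 5/13
mL = 1/2·sL + -1/2·sR = -15/754
mR = 0·sL + 1/2·sR = 5/26

10/29 5/13 -15/754 5/26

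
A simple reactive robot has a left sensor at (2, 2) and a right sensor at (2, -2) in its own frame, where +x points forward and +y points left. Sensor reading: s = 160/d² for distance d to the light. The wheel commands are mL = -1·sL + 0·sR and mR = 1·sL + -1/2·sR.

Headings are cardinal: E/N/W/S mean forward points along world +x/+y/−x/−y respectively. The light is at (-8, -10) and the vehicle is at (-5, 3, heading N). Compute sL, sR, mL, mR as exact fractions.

80/113 16/25 -80/113 1096/2825

left sensor world pos  = (-7, 5); dL² = 226
right sensor world pos = (-3, 5); dR² = 250
sL = 160/226 = 80/113
sR = 160/250 = 16/25
mL = -1·sL + 0·sR = -80/113
mR = 1·sL + -1/2·sR = 1096/2825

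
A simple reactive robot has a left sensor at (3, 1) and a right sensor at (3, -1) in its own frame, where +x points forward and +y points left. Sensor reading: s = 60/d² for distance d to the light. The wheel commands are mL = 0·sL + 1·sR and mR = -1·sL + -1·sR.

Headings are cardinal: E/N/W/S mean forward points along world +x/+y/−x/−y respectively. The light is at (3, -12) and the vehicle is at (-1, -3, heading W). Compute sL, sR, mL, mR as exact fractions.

left sensor world pos  = (-4, -4); dL² = 113
right sensor world pos = (-4, -2); dR² = 149
sL = 60/113 = 60/113
sR = 60/149 = 60/149
mL = 0·sL + 1·sR = 60/149
mR = -1·sL + -1·sR = -15720/16837

60/113 60/149 60/149 -15720/16837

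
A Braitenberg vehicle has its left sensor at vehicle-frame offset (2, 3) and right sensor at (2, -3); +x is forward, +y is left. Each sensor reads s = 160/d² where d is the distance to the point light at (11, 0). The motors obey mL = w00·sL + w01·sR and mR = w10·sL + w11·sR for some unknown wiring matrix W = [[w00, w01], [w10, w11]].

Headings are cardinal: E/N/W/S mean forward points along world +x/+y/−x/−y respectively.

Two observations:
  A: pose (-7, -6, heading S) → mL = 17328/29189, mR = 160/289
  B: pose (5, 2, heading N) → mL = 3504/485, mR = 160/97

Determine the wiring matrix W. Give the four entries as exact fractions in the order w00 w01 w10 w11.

obs A: pose=(-7,-6,S) → sL=160/289, sR=32/101, mL=17328/29189, mR=160/289
obs B: pose=(5,2,N) → sL=160/97, sR=32/5, mL=3504/485, mR=160/97
sensor matrix S = [[160/289, 32/101], [160/97, 32/5]]; det S = 8552448/2831333
solve [mL_A; mL_B] = S·[w00; w01] and [mR_A; mR_B] = S·[w10; w11]:
  w00 = 1/2, w01 = 1, w10 = 1, w11 = 0

1/2 1 1 0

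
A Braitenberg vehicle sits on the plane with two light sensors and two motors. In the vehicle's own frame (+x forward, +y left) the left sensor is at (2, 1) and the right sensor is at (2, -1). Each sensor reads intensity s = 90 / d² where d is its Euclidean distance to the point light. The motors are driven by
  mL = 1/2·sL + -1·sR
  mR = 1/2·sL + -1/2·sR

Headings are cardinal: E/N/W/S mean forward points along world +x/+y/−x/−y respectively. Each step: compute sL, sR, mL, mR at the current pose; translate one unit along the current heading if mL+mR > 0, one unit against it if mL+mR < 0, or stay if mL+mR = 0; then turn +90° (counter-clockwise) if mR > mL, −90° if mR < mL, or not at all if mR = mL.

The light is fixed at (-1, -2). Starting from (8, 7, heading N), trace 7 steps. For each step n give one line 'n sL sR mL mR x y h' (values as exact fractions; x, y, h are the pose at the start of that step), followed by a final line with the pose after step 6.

n=0: pose=(8,7,N); sL=18/37, sR=90/221; mL=-1341/8177, mR=324/8177; mL+mR=-1017/8177 → advance -1; mR−mL=45/221 → turn +1·90°
n=1: pose=(8,6,W); sL=45/49, sR=9/13; mL=-297/1274, mR=72/637; mL+mR=-153/1274 → advance -1; mR−mL=9/26 → turn +1·90°
n=2: pose=(9,6,S); sL=90/157, sR=10/13; mL=-985/2041, mR=-200/2041; mL+mR=-1185/2041 → advance -1; mR−mL=5/13 → turn +1·90°
n=3: pose=(9,7,E); sL=45/122, sR=45/104; mL=-1575/6344, mR=-405/12688; mL+mR=-3555/12688 → advance -1; mR−mL=45/208 → turn +1·90°
n=4: pose=(8,7,N); sL=18/37, sR=90/221; mL=-1341/8177, mR=324/8177; mL+mR=-1017/8177 → advance -1; mR−mL=45/221 → turn +1·90°
n=5: pose=(8,6,W); sL=45/49, sR=9/13; mL=-297/1274, mR=72/637; mL+mR=-153/1274 → advance -1; mR−mL=9/26 → turn +1·90°
n=6: pose=(9,6,S); sL=90/157, sR=10/13; mL=-985/2041, mR=-200/2041; mL+mR=-1185/2041 → advance -1; mR−mL=5/13 → turn +1·90°

0 18/37 90/221 -1341/8177 324/8177 8 7 N
1 45/49 9/13 -297/1274 72/637 8 6 W
2 90/157 10/13 -985/2041 -200/2041 9 6 S
3 45/122 45/104 -1575/6344 -405/12688 9 7 E
4 18/37 90/221 -1341/8177 324/8177 8 7 N
5 45/49 9/13 -297/1274 72/637 8 6 W
6 90/157 10/13 -985/2041 -200/2041 9 6 S
final 9 7 E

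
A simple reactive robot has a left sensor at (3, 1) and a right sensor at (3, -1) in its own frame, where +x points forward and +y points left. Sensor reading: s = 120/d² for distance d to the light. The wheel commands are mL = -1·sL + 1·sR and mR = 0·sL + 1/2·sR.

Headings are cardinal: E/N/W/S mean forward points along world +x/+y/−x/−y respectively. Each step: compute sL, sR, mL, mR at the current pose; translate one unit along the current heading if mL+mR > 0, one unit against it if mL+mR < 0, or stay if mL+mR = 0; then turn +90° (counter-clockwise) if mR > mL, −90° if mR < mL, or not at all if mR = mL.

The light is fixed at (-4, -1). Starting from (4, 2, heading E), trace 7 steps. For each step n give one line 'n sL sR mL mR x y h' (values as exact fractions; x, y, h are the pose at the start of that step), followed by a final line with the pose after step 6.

n=0: pose=(4,2,E); sL=120/137, sR=24/25; mL=288/3425, mR=12/25; mL+mR=1932/3425 → advance +1; mR−mL=1356/3425 → turn +1·90°
n=1: pose=(5,2,N); sL=6/5, sR=15/17; mL=-27/85, mR=15/34; mL+mR=21/170 → advance +1; mR−mL=129/170 → turn +1·90°
n=2: pose=(5,3,W); sL=8/3, sR=120/61; mL=-128/183, mR=60/61; mL+mR=52/183 → advance +1; mR−mL=308/183 → turn +1·90°
n=3: pose=(4,3,S); sL=60/41, sR=12/5; mL=192/205, mR=6/5; mL+mR=438/205 → advance +1; mR−mL=54/205 → turn +1·90°
n=4: pose=(4,2,E); sL=120/137, sR=24/25; mL=288/3425, mR=12/25; mL+mR=1932/3425 → advance +1; mR−mL=1356/3425 → turn +1·90°
n=5: pose=(5,2,N); sL=6/5, sR=15/17; mL=-27/85, mR=15/34; mL+mR=21/170 → advance +1; mR−mL=129/170 → turn +1·90°
n=6: pose=(5,3,W); sL=8/3, sR=120/61; mL=-128/183, mR=60/61; mL+mR=52/183 → advance +1; mR−mL=308/183 → turn +1·90°

0 120/137 24/25 288/3425 12/25 4 2 E
1 6/5 15/17 -27/85 15/34 5 2 N
2 8/3 120/61 -128/183 60/61 5 3 W
3 60/41 12/5 192/205 6/5 4 3 S
4 120/137 24/25 288/3425 12/25 4 2 E
5 6/5 15/17 -27/85 15/34 5 2 N
6 8/3 120/61 -128/183 60/61 5 3 W
final 4 3 S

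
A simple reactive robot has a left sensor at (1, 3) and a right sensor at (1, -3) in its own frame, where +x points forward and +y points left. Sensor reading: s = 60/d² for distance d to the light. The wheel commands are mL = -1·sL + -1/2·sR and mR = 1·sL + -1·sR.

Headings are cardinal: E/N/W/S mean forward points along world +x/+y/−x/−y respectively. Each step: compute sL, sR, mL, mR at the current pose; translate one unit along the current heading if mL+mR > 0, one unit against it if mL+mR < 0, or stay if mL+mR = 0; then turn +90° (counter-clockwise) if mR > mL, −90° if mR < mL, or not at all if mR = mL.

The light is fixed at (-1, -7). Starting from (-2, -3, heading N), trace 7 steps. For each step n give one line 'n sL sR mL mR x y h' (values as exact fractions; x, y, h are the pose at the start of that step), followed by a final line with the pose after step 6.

0 60/41 60/29 -2970/1189 -720/1189 -2 -3 N
1 15 3/2 -63/4 27/2 -2 -4 W
2 60/13 60/13 -90/13 0 -1 -4 S
3 6/5 30 -81/5 -144/5 -1 -3 E
4 60/13 12/5 -378/65 144/65 -2 -3 S
5 15/16 15 -135/16 -225/16 -2 -2 E
6 60/17 60/41 -2970/697 1440/697 -3 -2 S
final -3 -1 E

n=0: pose=(-2,-3,N); sL=60/41, sR=60/29; mL=-2970/1189, mR=-720/1189; mL+mR=-90/29 → advance -1; mR−mL=2250/1189 → turn +1·90°
n=1: pose=(-2,-4,W); sL=15, sR=3/2; mL=-63/4, mR=27/2; mL+mR=-9/4 → advance -1; mR−mL=117/4 → turn +1·90°
n=2: pose=(-1,-4,S); sL=60/13, sR=60/13; mL=-90/13, mR=0; mL+mR=-90/13 → advance -1; mR−mL=90/13 → turn +1·90°
n=3: pose=(-1,-3,E); sL=6/5, sR=30; mL=-81/5, mR=-144/5; mL+mR=-45 → advance -1; mR−mL=-63/5 → turn -1·90°
n=4: pose=(-2,-3,S); sL=60/13, sR=12/5; mL=-378/65, mR=144/65; mL+mR=-18/5 → advance -1; mR−mL=522/65 → turn +1·90°
n=5: pose=(-2,-2,E); sL=15/16, sR=15; mL=-135/16, mR=-225/16; mL+mR=-45/2 → advance -1; mR−mL=-45/8 → turn -1·90°
n=6: pose=(-3,-2,S); sL=60/17, sR=60/41; mL=-2970/697, mR=1440/697; mL+mR=-90/41 → advance -1; mR−mL=4410/697 → turn +1·90°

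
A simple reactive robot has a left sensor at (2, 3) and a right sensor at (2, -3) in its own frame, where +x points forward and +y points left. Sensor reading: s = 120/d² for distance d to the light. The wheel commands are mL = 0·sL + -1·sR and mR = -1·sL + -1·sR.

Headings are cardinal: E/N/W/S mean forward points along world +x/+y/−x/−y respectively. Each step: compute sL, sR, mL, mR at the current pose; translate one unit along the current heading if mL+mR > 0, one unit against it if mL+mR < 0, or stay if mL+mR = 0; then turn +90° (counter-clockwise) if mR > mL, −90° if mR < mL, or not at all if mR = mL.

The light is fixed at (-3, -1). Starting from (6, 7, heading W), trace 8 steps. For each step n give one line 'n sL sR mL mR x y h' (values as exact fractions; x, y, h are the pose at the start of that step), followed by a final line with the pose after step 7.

0 60/37 12/17 -12/17 -1464/629 6 7 W
1 120/149 120/269 -120/269 -50160/40081 7 7 N
2 30/61 3/4 -3/4 -303/244 7 6 E
3 120/169 120/61 -120/61 -27600/10309 6 6 S
4 60/37 12/17 -12/17 -1464/629 6 7 W
5 120/149 120/269 -120/269 -50160/40081 7 7 N
6 30/61 3/4 -3/4 -303/244 7 6 E
7 120/169 120/61 -120/61 -27600/10309 6 6 S
final 6 7 W

n=0: pose=(6,7,W); sL=60/37, sR=12/17; mL=-12/17, mR=-1464/629; mL+mR=-1908/629 → advance -1; mR−mL=-60/37 → turn -1·90°
n=1: pose=(7,7,N); sL=120/149, sR=120/269; mL=-120/269, mR=-50160/40081; mL+mR=-68040/40081 → advance -1; mR−mL=-120/149 → turn -1·90°
n=2: pose=(7,6,E); sL=30/61, sR=3/4; mL=-3/4, mR=-303/244; mL+mR=-243/122 → advance -1; mR−mL=-30/61 → turn -1·90°
n=3: pose=(6,6,S); sL=120/169, sR=120/61; mL=-120/61, mR=-27600/10309; mL+mR=-47880/10309 → advance -1; mR−mL=-120/169 → turn -1·90°
n=4: pose=(6,7,W); sL=60/37, sR=12/17; mL=-12/17, mR=-1464/629; mL+mR=-1908/629 → advance -1; mR−mL=-60/37 → turn -1·90°
n=5: pose=(7,7,N); sL=120/149, sR=120/269; mL=-120/269, mR=-50160/40081; mL+mR=-68040/40081 → advance -1; mR−mL=-120/149 → turn -1·90°
n=6: pose=(7,6,E); sL=30/61, sR=3/4; mL=-3/4, mR=-303/244; mL+mR=-243/122 → advance -1; mR−mL=-30/61 → turn -1·90°
n=7: pose=(6,6,S); sL=120/169, sR=120/61; mL=-120/61, mR=-27600/10309; mL+mR=-47880/10309 → advance -1; mR−mL=-120/169 → turn -1·90°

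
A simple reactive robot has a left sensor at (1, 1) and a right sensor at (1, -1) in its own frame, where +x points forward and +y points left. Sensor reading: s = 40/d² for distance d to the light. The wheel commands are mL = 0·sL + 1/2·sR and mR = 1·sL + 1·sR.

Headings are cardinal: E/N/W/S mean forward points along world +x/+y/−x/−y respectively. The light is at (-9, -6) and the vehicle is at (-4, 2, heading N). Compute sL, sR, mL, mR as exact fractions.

left sensor world pos  = (-5, 3); dL² = 97
right sensor world pos = (-3, 3); dR² = 117
sL = 40/97 = 40/97
sR = 40/117 = 40/117
mL = 0·sL + 1/2·sR = 20/117
mR = 1·sL + 1·sR = 8560/11349

40/97 40/117 20/117 8560/11349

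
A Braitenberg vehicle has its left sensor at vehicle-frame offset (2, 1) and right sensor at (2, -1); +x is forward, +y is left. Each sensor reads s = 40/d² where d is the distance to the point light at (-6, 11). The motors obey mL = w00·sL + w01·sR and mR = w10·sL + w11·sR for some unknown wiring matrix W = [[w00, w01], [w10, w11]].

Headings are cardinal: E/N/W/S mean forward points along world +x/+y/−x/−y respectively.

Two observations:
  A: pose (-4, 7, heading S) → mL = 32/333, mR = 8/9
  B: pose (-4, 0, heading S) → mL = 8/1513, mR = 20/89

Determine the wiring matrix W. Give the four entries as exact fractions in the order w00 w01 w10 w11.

obs A: pose=(-4,7,S) → sL=8/9, sR=40/37, mL=32/333, mR=8/9
obs B: pose=(-4,0,S) → sL=20/89, sR=4/17, mL=8/1513, mR=20/89
sensor matrix S = [[8/9, 40/37], [20/89, 4/17]]; det S = -17024/503829
solve [mL_A; mL_B] = S·[w00; w01] and [mR_A; mR_B] = S·[w10; w11]:
  w00 = -1/2, w01 = 1/2, w10 = 1, w11 = 0

-1/2 1/2 1 0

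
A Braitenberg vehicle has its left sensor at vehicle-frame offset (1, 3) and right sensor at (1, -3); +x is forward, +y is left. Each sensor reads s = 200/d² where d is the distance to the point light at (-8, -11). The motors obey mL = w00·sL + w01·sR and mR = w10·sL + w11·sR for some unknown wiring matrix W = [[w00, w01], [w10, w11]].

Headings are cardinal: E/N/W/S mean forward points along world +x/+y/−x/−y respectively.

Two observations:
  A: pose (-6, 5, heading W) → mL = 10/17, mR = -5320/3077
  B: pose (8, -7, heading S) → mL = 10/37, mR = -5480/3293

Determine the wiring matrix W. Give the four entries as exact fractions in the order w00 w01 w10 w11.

1/2 0 -1 -1

obs A: pose=(-6,5,W) → sL=20/17, sR=100/181, mL=10/17, mR=-5320/3077
obs B: pose=(8,-7,S) → sL=20/37, sR=100/89, mL=10/37, mR=-5480/3293
sensor matrix S = [[20/17, 100/181], [20/37, 100/89]]; det S = 10368000/10132561
solve [mL_A; mL_B] = S·[w00; w01] and [mR_A; mR_B] = S·[w10; w11]:
  w00 = 1/2, w01 = 0, w10 = -1, w11 = -1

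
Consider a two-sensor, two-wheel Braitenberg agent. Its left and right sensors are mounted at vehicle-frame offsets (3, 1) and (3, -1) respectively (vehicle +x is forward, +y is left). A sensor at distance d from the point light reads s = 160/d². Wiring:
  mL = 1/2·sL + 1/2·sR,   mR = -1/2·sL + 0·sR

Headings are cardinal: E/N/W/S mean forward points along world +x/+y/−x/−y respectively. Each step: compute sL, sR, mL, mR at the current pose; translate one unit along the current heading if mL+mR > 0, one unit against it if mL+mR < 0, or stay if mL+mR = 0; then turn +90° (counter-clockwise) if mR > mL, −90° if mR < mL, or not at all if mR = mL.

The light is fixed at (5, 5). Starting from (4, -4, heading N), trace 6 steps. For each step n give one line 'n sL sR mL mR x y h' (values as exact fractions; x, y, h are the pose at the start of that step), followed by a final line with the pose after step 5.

0 4 40/9 38/9 -2 4 -4 N
1 160/53 32/17 2208/901 -80/53 4 -3 E
2 80/61 80/61 80/61 -40/61 5 -3 S
3 160/109 160/73 14560/7957 -80/109 5 -4 W
4 4 40/9 38/9 -2 4 -4 N
5 160/53 32/17 2208/901 -80/53 4 -3 E
final 5 -3 S

n=0: pose=(4,-4,N); sL=4, sR=40/9; mL=38/9, mR=-2; mL+mR=20/9 → advance +1; mR−mL=-56/9 → turn -1·90°
n=1: pose=(4,-3,E); sL=160/53, sR=32/17; mL=2208/901, mR=-80/53; mL+mR=16/17 → advance +1; mR−mL=-3568/901 → turn -1·90°
n=2: pose=(5,-3,S); sL=80/61, sR=80/61; mL=80/61, mR=-40/61; mL+mR=40/61 → advance +1; mR−mL=-120/61 → turn -1·90°
n=3: pose=(5,-4,W); sL=160/109, sR=160/73; mL=14560/7957, mR=-80/109; mL+mR=80/73 → advance +1; mR−mL=-20400/7957 → turn -1·90°
n=4: pose=(4,-4,N); sL=4, sR=40/9; mL=38/9, mR=-2; mL+mR=20/9 → advance +1; mR−mL=-56/9 → turn -1·90°
n=5: pose=(4,-3,E); sL=160/53, sR=32/17; mL=2208/901, mR=-80/53; mL+mR=16/17 → advance +1; mR−mL=-3568/901 → turn -1·90°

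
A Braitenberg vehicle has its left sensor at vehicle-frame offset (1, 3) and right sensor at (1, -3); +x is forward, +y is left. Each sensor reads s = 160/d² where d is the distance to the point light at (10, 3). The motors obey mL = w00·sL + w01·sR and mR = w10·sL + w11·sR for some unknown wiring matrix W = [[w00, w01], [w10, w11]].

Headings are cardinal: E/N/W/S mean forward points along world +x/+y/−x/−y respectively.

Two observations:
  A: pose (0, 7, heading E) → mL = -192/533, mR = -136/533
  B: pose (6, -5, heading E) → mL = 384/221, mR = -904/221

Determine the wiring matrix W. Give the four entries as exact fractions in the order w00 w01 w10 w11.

1/2 -1/2 -1 1/2

obs A: pose=(0,7,E) → sL=16/13, sR=80/41, mL=-192/533, mR=-136/533
obs B: pose=(6,-5,E) → sL=80/17, sR=16/13, mL=384/221, mR=-904/221
sensor matrix S = [[16/13, 80/41], [80/17, 16/13]]; det S = -903168/117793
solve [mL_A; mL_B] = S·[w00; w01] and [mR_A; mR_B] = S·[w10; w11]:
  w00 = 1/2, w01 = -1/2, w10 = -1, w11 = 1/2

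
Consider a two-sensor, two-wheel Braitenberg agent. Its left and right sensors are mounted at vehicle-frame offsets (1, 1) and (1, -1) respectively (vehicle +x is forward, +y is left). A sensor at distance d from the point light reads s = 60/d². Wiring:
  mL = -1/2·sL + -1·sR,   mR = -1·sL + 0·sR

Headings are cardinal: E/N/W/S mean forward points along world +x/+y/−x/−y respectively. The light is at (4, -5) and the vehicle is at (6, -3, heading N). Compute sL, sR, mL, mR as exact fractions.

6 10/3 -19/3 -6

left sensor world pos  = (5, -2); dL² = 10
right sensor world pos = (7, -2); dR² = 18
sL = 60/10 = 6
sR = 60/18 = 10/3
mL = -1/2·sL + -1·sR = -19/3
mR = -1·sL + 0·sR = -6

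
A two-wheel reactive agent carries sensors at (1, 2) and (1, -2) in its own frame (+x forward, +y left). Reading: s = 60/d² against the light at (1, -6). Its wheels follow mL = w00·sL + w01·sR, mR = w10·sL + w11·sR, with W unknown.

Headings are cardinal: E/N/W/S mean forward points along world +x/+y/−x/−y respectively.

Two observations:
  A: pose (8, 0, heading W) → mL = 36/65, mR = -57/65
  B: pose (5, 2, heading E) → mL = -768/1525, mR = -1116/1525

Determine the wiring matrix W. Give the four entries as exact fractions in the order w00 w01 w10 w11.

obs A: pose=(8,0,W) → sL=15/13, sR=3/5, mL=36/65, mR=-57/65
obs B: pose=(5,2,E) → sL=12/25, sR=60/61, mL=-768/1525, mR=-1116/1525
sensor matrix S = [[15/13, 3/5], [12/25, 60/61]]; det S = 83952/99125
solve [mL_A; mL_B] = S·[w00; w01] and [mR_A; mR_B] = S·[w10; w11]:
  w00 = 1, w01 = -1, w10 = -1/2, w11 = -1/2

1 -1 -1/2 -1/2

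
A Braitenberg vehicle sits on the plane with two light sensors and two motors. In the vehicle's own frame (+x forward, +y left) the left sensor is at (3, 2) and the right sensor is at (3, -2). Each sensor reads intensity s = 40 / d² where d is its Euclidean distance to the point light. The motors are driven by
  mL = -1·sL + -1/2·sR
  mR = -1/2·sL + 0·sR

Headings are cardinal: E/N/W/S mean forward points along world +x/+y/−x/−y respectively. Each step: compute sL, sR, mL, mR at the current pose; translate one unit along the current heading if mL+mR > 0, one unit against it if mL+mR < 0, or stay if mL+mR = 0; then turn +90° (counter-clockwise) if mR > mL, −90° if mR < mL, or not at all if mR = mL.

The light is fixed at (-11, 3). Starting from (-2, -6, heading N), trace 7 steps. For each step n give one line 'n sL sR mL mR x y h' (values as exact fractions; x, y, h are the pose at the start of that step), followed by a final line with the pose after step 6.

0 8/17 40/157 -1596/2669 -4/17 -2 -6 N
1 2/9 2/5 -19/45 -1/9 -2 -7 W
2 40/313 40/233 -15580/72929 -20/313 -1 -7 S
3 20/109 4/29 -798/3161 -10/109 -1 -6 E
4 8/17 40/157 -1596/2669 -4/17 -2 -6 N
5 2/9 2/5 -19/45 -1/9 -2 -7 W
6 40/313 40/233 -15580/72929 -20/313 -1 -7 S
final -1 -6 E

n=0: pose=(-2,-6,N); sL=8/17, sR=40/157; mL=-1596/2669, mR=-4/17; mL+mR=-2224/2669 → advance -1; mR−mL=968/2669 → turn +1·90°
n=1: pose=(-2,-7,W); sL=2/9, sR=2/5; mL=-19/45, mR=-1/9; mL+mR=-8/15 → advance -1; mR−mL=14/45 → turn +1·90°
n=2: pose=(-1,-7,S); sL=40/313, sR=40/233; mL=-15580/72929, mR=-20/313; mL+mR=-20240/72929 → advance -1; mR−mL=10920/72929 → turn +1·90°
n=3: pose=(-1,-6,E); sL=20/109, sR=4/29; mL=-798/3161, mR=-10/109; mL+mR=-1088/3161 → advance -1; mR−mL=508/3161 → turn +1·90°
n=4: pose=(-2,-6,N); sL=8/17, sR=40/157; mL=-1596/2669, mR=-4/17; mL+mR=-2224/2669 → advance -1; mR−mL=968/2669 → turn +1·90°
n=5: pose=(-2,-7,W); sL=2/9, sR=2/5; mL=-19/45, mR=-1/9; mL+mR=-8/15 → advance -1; mR−mL=14/45 → turn +1·90°
n=6: pose=(-1,-7,S); sL=40/313, sR=40/233; mL=-15580/72929, mR=-20/313; mL+mR=-20240/72929 → advance -1; mR−mL=10920/72929 → turn +1·90°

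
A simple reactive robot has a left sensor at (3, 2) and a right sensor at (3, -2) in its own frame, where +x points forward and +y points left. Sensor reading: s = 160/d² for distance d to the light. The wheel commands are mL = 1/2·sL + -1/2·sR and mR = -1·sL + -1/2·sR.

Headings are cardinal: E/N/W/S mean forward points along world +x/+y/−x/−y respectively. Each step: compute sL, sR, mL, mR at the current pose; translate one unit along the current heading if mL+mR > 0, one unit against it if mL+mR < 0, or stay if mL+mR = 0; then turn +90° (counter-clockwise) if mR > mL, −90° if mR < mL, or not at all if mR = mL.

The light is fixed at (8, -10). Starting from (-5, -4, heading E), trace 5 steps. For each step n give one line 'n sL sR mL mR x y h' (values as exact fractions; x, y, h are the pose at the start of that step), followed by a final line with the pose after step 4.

n=0: pose=(-5,-4,E); sL=40/41, sR=40/29; mL=-240/1189, mR=-1980/1189; mL+mR=-2220/1189 → advance -1; mR−mL=-60/41 → turn -1·90°
n=1: pose=(-6,-4,S); sL=160/153, sR=32/53; mL=1792/8109, mR=-10928/8109; mL+mR=-9136/8109 → advance -1; mR−mL=-80/51 → turn -1·90°
n=2: pose=(-6,-3,W); sL=80/157, sR=16/37; mL=224/5809, mR=-4216/5809; mL+mR=-3992/5809 → advance -1; mR−mL=-120/157 → turn -1·90°
n=3: pose=(-5,-3,N); sL=32/65, sR=160/221; mL=-128/1105, mR=-944/1105; mL+mR=-1072/1105 → advance -1; mR−mL=-48/65 → turn -1·90°
n=4: pose=(-5,-4,E); sL=40/41, sR=40/29; mL=-240/1189, mR=-1980/1189; mL+mR=-2220/1189 → advance -1; mR−mL=-60/41 → turn -1·90°

0 40/41 40/29 -240/1189 -1980/1189 -5 -4 E
1 160/153 32/53 1792/8109 -10928/8109 -6 -4 S
2 80/157 16/37 224/5809 -4216/5809 -6 -3 W
3 32/65 160/221 -128/1105 -944/1105 -5 -3 N
4 40/41 40/29 -240/1189 -1980/1189 -5 -4 E
final -6 -4 S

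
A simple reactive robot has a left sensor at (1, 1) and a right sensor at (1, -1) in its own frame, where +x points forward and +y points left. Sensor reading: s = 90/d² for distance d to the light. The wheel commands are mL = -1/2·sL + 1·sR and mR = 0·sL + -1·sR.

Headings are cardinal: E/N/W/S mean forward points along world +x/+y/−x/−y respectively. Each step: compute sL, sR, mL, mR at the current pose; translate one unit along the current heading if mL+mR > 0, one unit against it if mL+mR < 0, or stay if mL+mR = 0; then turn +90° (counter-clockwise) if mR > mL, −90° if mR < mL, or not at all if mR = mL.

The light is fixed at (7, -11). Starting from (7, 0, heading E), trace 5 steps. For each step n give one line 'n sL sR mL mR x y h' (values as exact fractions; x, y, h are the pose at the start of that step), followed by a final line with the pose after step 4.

n=0: pose=(7,0,E); sL=18/29, sR=90/101; mL=1701/2929, mR=-90/101; mL+mR=-9/29 → advance -1; mR−mL=-4311/2929 → turn -1·90°
n=1: pose=(6,0,S); sL=9/10, sR=45/52; mL=27/65, mR=-45/52; mL+mR=-9/20 → advance -1; mR−mL=-333/260 → turn -1·90°
n=2: pose=(6,1,W); sL=18/25, sR=90/173; mL=693/4325, mR=-90/173; mL+mR=-9/25 → advance -1; mR−mL=-2943/4325 → turn -1·90°
n=3: pose=(7,1,N); sL=9/17, sR=9/17; mL=9/34, mR=-9/17; mL+mR=-9/34 → advance -1; mR−mL=-27/34 → turn -1·90°
n=4: pose=(7,0,E); sL=18/29, sR=90/101; mL=1701/2929, mR=-90/101; mL+mR=-9/29 → advance -1; mR−mL=-4311/2929 → turn -1·90°

0 18/29 90/101 1701/2929 -90/101 7 0 E
1 9/10 45/52 27/65 -45/52 6 0 S
2 18/25 90/173 693/4325 -90/173 6 1 W
3 9/17 9/17 9/34 -9/17 7 1 N
4 18/29 90/101 1701/2929 -90/101 7 0 E
final 6 0 S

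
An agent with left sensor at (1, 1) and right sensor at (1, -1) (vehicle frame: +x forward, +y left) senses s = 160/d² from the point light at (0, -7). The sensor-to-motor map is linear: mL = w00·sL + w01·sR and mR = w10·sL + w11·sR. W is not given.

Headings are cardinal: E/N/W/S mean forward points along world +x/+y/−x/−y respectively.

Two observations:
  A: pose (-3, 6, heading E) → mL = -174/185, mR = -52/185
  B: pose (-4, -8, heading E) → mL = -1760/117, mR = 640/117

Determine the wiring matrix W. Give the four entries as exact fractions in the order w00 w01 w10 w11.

obs A: pose=(-3,6,E) → sL=4/5, sR=40/37, mL=-174/185, mR=-52/185
obs B: pose=(-4,-8,E) → sL=160/9, sR=160/13, mL=-1760/117, mR=640/117
sensor matrix S = [[4/5, 40/37], [160/9, 160/13]]; det S = -40576/4329
solve [mL_A; mL_B] = S·[w00; w01] and [mR_A; mR_B] = S·[w10; w11]:
  w00 = -1/2, w01 = -1/2, w10 = 1, w11 = -1

-1/2 -1/2 1 -1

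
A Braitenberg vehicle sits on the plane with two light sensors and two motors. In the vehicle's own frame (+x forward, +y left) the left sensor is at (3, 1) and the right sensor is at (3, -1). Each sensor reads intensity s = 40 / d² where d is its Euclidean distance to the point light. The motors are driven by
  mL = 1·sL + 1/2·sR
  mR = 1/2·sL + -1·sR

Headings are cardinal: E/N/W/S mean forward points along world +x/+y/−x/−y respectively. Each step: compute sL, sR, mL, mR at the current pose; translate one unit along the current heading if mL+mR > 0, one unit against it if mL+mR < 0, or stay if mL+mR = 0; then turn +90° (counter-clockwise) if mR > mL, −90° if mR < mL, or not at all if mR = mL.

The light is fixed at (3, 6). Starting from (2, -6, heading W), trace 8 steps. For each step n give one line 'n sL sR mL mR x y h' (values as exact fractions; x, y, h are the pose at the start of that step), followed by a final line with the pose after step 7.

n=0: pose=(2,-6,W); sL=8/37, sR=40/137; mL=1836/5069, mR=-932/5069; mL+mR=904/5069 → advance +1; mR−mL=-2768/5069 → turn -1·90°
n=1: pose=(1,-6,N); sL=4/9, sR=20/41; mL=254/369, mR=-98/369; mL+mR=52/123 → advance +1; mR−mL=-352/369 → turn -1·90°
n=2: pose=(1,-5,E); sL=40/101, sR=8/29; mL=1564/2929, mR=-228/2929; mL+mR=1336/2929 → advance +1; mR−mL=-1792/2929 → turn -1·90°
n=3: pose=(2,-5,S); sL=10/49, sR=1/5; mL=149/490, mR=-24/245; mL+mR=101/490 → advance +1; mR−mL=-197/490 → turn -1·90°
n=4: pose=(2,-6,W); sL=8/37, sR=40/137; mL=1836/5069, mR=-932/5069; mL+mR=904/5069 → advance +1; mR−mL=-2768/5069 → turn -1·90°
n=5: pose=(1,-6,N); sL=4/9, sR=20/41; mL=254/369, mR=-98/369; mL+mR=52/123 → advance +1; mR−mL=-352/369 → turn -1·90°
n=6: pose=(1,-5,E); sL=40/101, sR=8/29; mL=1564/2929, mR=-228/2929; mL+mR=1336/2929 → advance +1; mR−mL=-1792/2929 → turn -1·90°
n=7: pose=(2,-5,S); sL=10/49, sR=1/5; mL=149/490, mR=-24/245; mL+mR=101/490 → advance +1; mR−mL=-197/490 → turn -1·90°

0 8/37 40/137 1836/5069 -932/5069 2 -6 W
1 4/9 20/41 254/369 -98/369 1 -6 N
2 40/101 8/29 1564/2929 -228/2929 1 -5 E
3 10/49 1/5 149/490 -24/245 2 -5 S
4 8/37 40/137 1836/5069 -932/5069 2 -6 W
5 4/9 20/41 254/369 -98/369 1 -6 N
6 40/101 8/29 1564/2929 -228/2929 1 -5 E
7 10/49 1/5 149/490 -24/245 2 -5 S
final 2 -6 W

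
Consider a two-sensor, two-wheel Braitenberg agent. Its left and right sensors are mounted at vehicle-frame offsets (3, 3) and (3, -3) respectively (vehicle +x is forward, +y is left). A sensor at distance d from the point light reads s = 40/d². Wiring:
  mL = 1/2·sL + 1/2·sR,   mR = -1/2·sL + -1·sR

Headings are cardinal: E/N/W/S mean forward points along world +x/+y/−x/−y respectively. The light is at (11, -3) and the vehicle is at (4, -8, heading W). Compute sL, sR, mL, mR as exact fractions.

left sensor world pos  = (1, -11); dL² = 164
right sensor world pos = (1, -5); dR² = 104
sL = 40/164 = 10/41
sR = 40/104 = 5/13
mL = 1/2·sL + 1/2·sR = 335/1066
mR = -1/2·sL + -1·sR = -270/533

10/41 5/13 335/1066 -270/533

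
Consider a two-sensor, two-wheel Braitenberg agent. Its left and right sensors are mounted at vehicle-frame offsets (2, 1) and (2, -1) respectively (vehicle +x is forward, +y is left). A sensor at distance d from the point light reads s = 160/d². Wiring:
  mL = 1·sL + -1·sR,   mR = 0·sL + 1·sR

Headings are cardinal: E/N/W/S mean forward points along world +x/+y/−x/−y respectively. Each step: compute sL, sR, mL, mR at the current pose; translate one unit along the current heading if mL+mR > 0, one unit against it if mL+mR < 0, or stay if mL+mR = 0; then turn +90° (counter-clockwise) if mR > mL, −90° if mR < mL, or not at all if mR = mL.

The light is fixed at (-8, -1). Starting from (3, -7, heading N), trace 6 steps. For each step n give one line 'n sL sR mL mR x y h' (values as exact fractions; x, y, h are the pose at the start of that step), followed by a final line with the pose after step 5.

0 40/29 1 11/29 1 3 -7 N
1 160/117 160/97 -3200/11349 160/97 3 -6 W
2 16/17 16/13 -64/221 16/13 2 -6 S
3 160/169 160/193 3840/32617 160/193 2 -7 E
4 40/29 1 11/29 1 3 -7 N
5 160/117 160/97 -3200/11349 160/97 3 -6 W
final 2 -6 S

n=0: pose=(3,-7,N); sL=40/29, sR=1; mL=11/29, mR=1; mL+mR=40/29 → advance +1; mR−mL=18/29 → turn +1·90°
n=1: pose=(3,-6,W); sL=160/117, sR=160/97; mL=-3200/11349, mR=160/97; mL+mR=160/117 → advance +1; mR−mL=21920/11349 → turn +1·90°
n=2: pose=(2,-6,S); sL=16/17, sR=16/13; mL=-64/221, mR=16/13; mL+mR=16/17 → advance +1; mR−mL=336/221 → turn +1·90°
n=3: pose=(2,-7,E); sL=160/169, sR=160/193; mL=3840/32617, mR=160/193; mL+mR=160/169 → advance +1; mR−mL=23200/32617 → turn +1·90°
n=4: pose=(3,-7,N); sL=40/29, sR=1; mL=11/29, mR=1; mL+mR=40/29 → advance +1; mR−mL=18/29 → turn +1·90°
n=5: pose=(3,-6,W); sL=160/117, sR=160/97; mL=-3200/11349, mR=160/97; mL+mR=160/117 → advance +1; mR−mL=21920/11349 → turn +1·90°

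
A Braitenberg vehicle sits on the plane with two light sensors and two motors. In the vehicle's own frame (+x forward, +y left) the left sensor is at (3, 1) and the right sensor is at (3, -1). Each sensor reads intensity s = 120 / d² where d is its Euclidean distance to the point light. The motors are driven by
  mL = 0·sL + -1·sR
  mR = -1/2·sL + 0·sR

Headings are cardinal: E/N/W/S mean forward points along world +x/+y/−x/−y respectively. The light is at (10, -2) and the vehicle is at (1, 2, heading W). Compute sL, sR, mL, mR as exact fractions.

left sensor world pos  = (-2, 1); dL² = 153
right sensor world pos = (-2, 3); dR² = 169
sL = 120/153 = 40/51
sR = 120/169 = 120/169
mL = 0·sL + -1·sR = -120/169
mR = -1/2·sL + 0·sR = -20/51

40/51 120/169 -120/169 -20/51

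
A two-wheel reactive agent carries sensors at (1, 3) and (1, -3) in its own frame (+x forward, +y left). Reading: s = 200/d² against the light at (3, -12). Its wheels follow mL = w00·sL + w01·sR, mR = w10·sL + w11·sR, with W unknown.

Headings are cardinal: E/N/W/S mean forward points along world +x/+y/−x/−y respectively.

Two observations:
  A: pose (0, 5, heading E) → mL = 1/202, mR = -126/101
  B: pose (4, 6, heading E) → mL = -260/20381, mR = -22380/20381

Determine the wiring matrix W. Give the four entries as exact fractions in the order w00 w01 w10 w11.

-1 1/2 -1/2 -1

obs A: pose=(0,5,E) → sL=50/101, sR=1, mL=1/202, mR=-126/101
obs B: pose=(4,6,E) → sL=40/89, sR=200/229, mL=-260/20381, mR=-22380/20381
sensor matrix S = [[50/101, 1], [40/89, 200/229]]; det S = -35160/2058481
solve [mL_A; mL_B] = S·[w00; w01] and [mR_A; mR_B] = S·[w10; w11]:
  w00 = -1, w01 = 1/2, w10 = -1/2, w11 = -1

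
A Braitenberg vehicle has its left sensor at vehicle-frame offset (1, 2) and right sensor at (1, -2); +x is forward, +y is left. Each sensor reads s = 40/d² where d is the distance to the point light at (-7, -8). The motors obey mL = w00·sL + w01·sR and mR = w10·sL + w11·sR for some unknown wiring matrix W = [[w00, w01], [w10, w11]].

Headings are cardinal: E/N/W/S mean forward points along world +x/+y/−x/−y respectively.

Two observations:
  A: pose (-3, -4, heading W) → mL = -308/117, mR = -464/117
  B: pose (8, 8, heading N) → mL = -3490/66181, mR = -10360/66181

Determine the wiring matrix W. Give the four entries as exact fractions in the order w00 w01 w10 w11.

-1 1/2 -1 -1

obs A: pose=(-3,-4,W) → sL=40/13, sR=8/9, mL=-308/117, mR=-464/117
obs B: pose=(8,8,N) → sL=20/229, sR=20/289, mL=-3490/66181, mR=-10360/66181
sensor matrix S = [[40/13, 8/9], [20/229, 20/289]]; det S = 1047680/7743177
solve [mL_A; mL_B] = S·[w00; w01] and [mR_A; mR_B] = S·[w10; w11]:
  w00 = -1, w01 = 1/2, w10 = -1, w11 = -1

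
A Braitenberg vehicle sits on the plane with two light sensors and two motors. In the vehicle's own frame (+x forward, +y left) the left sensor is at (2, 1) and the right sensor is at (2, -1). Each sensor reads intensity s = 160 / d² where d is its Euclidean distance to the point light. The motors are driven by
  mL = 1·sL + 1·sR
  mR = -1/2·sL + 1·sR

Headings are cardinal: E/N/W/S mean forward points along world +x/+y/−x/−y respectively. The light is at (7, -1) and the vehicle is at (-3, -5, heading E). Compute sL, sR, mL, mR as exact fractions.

left sensor world pos  = (-1, -4); dL² = 73
right sensor world pos = (-1, -6); dR² = 89
sL = 160/73 = 160/73
sR = 160/89 = 160/89
mL = 1·sL + 1·sR = 25920/6497
mR = -1/2·sL + 1·sR = 4560/6497

160/73 160/89 25920/6497 4560/6497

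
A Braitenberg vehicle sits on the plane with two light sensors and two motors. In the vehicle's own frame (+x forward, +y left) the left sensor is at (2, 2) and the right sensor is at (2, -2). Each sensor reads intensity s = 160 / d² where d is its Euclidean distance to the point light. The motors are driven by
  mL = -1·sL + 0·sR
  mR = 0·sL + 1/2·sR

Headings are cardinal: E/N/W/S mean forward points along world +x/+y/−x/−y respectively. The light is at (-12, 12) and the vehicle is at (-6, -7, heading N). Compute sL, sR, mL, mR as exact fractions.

32/61 160/353 -32/61 80/353

left sensor world pos  = (-8, -5); dL² = 305
right sensor world pos = (-4, -5); dR² = 353
sL = 160/305 = 32/61
sR = 160/353 = 160/353
mL = -1·sL + 0·sR = -32/61
mR = 0·sL + 1/2·sR = 80/353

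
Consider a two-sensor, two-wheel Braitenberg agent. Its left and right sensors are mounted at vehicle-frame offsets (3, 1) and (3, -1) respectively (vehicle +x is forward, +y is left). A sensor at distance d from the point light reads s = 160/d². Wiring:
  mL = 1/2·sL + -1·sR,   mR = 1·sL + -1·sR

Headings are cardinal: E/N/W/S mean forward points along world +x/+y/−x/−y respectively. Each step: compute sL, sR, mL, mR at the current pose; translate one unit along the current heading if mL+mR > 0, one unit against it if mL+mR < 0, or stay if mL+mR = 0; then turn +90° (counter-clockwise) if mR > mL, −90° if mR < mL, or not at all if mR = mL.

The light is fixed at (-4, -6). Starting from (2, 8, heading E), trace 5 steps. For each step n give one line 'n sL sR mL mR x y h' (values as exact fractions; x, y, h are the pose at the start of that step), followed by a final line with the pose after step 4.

n=0: pose=(2,8,E); sL=80/153, sR=16/25; mL=-1448/3825, mR=-448/3825; mL+mR=-632/1275 → advance -1; mR−mL=40/153 → turn +1·90°
n=1: pose=(1,8,N); sL=32/61, sR=32/65; mL=-912/3965, mR=128/3965; mL+mR=-784/3965 → advance -1; mR−mL=16/61 → turn +1·90°
n=2: pose=(1,7,W); sL=40/37, sR=4/5; mL=-48/185, mR=52/185; mL+mR=4/185 → advance +1; mR−mL=20/37 → turn +1·90°
n=3: pose=(0,7,S); sL=32/25, sR=160/109; mL=-2256/2725, mR=-512/2725; mL+mR=-2768/2725 → advance -1; mR−mL=16/25 → turn +1·90°
n=4: pose=(0,8,E); sL=80/137, sR=80/109; mL=-6600/14933, mR=-2240/14933; mL+mR=-8840/14933 → advance -1; mR−mL=40/137 → turn +1·90°

0 80/153 16/25 -1448/3825 -448/3825 2 8 E
1 32/61 32/65 -912/3965 128/3965 1 8 N
2 40/37 4/5 -48/185 52/185 1 7 W
3 32/25 160/109 -2256/2725 -512/2725 0 7 S
4 80/137 80/109 -6600/14933 -2240/14933 0 8 E
final -1 8 N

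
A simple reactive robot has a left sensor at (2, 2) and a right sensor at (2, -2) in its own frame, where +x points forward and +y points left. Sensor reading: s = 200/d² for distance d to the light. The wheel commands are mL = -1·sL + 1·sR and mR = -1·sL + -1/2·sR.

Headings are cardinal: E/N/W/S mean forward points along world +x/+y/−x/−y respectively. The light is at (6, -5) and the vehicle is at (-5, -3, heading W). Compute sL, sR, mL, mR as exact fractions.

200/169 40/37 -640/6253 -10780/6253

left sensor world pos  = (-7, -5); dL² = 169
right sensor world pos = (-7, -1); dR² = 185
sL = 200/169 = 200/169
sR = 200/185 = 40/37
mL = -1·sL + 1·sR = -640/6253
mR = -1·sL + -1/2·sR = -10780/6253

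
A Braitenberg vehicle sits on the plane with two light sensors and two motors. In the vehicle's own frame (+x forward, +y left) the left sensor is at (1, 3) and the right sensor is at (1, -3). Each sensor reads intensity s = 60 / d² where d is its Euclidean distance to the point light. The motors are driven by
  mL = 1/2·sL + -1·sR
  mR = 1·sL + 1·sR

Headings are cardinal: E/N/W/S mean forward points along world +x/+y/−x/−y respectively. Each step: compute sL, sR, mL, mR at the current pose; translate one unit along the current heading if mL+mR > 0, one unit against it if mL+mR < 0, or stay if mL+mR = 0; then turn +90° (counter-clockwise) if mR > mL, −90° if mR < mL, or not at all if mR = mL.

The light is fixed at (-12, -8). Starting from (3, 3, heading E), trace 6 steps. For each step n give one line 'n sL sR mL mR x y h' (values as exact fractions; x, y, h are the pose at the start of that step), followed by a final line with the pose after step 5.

0 15/113 3/16 -219/1808 579/1808 3 3 E
1 60/313 12/101 -726/31613 9816/31613 4 3 N
2 10/51 2/15 -3/85 28/85 4 4 W
3 12/89 12/53 -750/4717 1704/4717 3 4 S
4 15/113 3/16 -219/1808 579/1808 3 3 E
5 60/313 12/101 -726/31613 9816/31613 4 3 N
final 4 4 W

n=0: pose=(3,3,E); sL=15/113, sR=3/16; mL=-219/1808, mR=579/1808; mL+mR=45/226 → advance +1; mR−mL=399/904 → turn +1·90°
n=1: pose=(4,3,N); sL=60/313, sR=12/101; mL=-726/31613, mR=9816/31613; mL+mR=90/313 → advance +1; mR−mL=10542/31613 → turn +1·90°
n=2: pose=(4,4,W); sL=10/51, sR=2/15; mL=-3/85, mR=28/85; mL+mR=5/17 → advance +1; mR−mL=31/85 → turn +1·90°
n=3: pose=(3,4,S); sL=12/89, sR=12/53; mL=-750/4717, mR=1704/4717; mL+mR=18/89 → advance +1; mR−mL=2454/4717 → turn +1·90°
n=4: pose=(3,3,E); sL=15/113, sR=3/16; mL=-219/1808, mR=579/1808; mL+mR=45/226 → advance +1; mR−mL=399/904 → turn +1·90°
n=5: pose=(4,3,N); sL=60/313, sR=12/101; mL=-726/31613, mR=9816/31613; mL+mR=90/313 → advance +1; mR−mL=10542/31613 → turn +1·90°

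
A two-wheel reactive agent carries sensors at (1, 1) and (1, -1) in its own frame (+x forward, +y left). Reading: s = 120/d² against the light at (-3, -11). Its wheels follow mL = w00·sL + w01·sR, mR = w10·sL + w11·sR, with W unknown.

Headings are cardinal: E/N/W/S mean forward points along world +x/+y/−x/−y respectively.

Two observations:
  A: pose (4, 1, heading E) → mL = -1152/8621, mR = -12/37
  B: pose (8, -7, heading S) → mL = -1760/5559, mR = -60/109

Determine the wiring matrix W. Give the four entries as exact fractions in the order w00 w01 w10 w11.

1 -1 0 -1/2

obs A: pose=(4,1,E) → sL=120/233, sR=24/37, mL=-1152/8621, mR=-12/37
obs B: pose=(8,-7,S) → sL=40/51, sR=120/109, mL=-1760/5559, mR=-60/109
sensor matrix S = [[120/233, 24/37], [40/51, 120/109]]; det S = 930560/15974713
solve [mL_A; mL_B] = S·[w00; w01] and [mR_A; mR_B] = S·[w10; w11]:
  w00 = 1, w01 = -1, w10 = 0, w11 = -1/2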